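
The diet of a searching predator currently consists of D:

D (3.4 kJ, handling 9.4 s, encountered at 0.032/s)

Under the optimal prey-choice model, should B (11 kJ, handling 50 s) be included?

Intake rate on the current diet: R = (0.032×3.4) / (1 + 0.032×9.4) = 0.1088/1.301 = 0.08364 kJ/s.
B: E/h = 11/50 = 0.22 kJ/s.
0.22 > 0.08364, so adding B raises the average — include it.

Yes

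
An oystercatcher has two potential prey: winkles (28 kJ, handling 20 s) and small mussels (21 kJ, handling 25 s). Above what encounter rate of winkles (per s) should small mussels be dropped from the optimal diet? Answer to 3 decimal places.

Drop small mussels once their profitability E₂/h₂ falls below the rate achievable on winkles alone: E₂/h₂ = λE₁/(1 + λh₁).
Solve for λ: λE₁h₂ = E₂(1 + λh₁) → λ(E₁h₂ − E₂h₁) = E₂ → λ = E₂/(E₁h₂ − E₂h₁).
λ = 21/(28×25 − 21×20) = 21/280 = 0.075 per s.

0.075 per s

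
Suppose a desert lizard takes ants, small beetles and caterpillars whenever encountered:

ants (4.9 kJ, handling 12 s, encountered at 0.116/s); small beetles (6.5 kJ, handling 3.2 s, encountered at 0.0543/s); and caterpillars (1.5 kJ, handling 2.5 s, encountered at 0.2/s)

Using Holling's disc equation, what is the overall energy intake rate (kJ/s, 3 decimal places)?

R = (0.116×4.9 + 0.0543×6.5 + 0.2×1.5) / (1 + 0.116×12 + 0.0543×3.2 + 0.2×2.5) = 1.221/3.066 = 0.3984 kJ/s.

0.398 kJ/s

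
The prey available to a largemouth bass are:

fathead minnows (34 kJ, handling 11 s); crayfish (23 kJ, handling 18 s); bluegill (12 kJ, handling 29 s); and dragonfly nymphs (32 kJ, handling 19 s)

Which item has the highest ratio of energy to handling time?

In descending order of E/h:
fathead minnows: 34/11 = 3.09 kJ/s
dragonfly nymphs: 32/19 = 1.68 kJ/s
crayfish: 23/18 = 1.28 kJ/s
bluegill: 12/29 = 0.414 kJ/s

fathead minnows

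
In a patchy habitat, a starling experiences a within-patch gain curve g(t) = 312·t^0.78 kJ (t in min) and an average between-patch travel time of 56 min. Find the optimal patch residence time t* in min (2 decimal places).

198.55 min

Maximise g(t)/(T+t): set derivative to zero → g'(t)(T+t) = g(t).
g'(t) = 0.78·312·t^-0.22. Setting 0.78·312·t^-0.22 = 312·t^0.78/(56+t) gives 0.78(56+t) = t, so 0.22·t = 0.78×56.
t* = 0.78×56/0.22 = 198.5 min.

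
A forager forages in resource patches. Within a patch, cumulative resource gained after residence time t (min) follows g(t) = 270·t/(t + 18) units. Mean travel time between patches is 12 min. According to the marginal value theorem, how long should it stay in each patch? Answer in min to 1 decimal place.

14.7 min

Maximise g(t)/(T+t): set derivative to zero → g'(t)(T+t) = g(t).
g'(t) = 270·18/(t + 18)². Setting 270·18/(t+18)² = 270t/[(t+18)(12+t)] gives 18(12+t) = t(t+18), so t² = 18×12 = 216.
t* = √216 = 14.7 min.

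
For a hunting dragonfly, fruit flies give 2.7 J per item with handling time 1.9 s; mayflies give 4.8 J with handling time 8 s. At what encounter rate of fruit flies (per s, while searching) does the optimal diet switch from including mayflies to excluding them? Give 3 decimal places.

At the threshold, the rate on fruit flies alone equals the profitability of mayflies: λ·2.7/(1 + λ·1.9) = 4.8/8 = 0.6.
Rearranging, λ(2.7 − 0.6×1.9) = 0.6, so λ = 0.6/1.56 = 0.3846 per s.

0.385 per s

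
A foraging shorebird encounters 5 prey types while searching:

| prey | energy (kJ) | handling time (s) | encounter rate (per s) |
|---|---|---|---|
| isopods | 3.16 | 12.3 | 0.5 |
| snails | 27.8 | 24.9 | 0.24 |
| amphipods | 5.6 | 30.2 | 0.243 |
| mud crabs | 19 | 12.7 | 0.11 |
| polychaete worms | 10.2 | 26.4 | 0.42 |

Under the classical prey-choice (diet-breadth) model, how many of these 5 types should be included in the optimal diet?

Profitabilities (E/h, kJ/s): mud crabs 1.5, snails 1.12, polychaete worms 0.386, isopods 0.257, amphipods 0.185. Add prey in this order while the next type's profitability exceeds the intake rate on those already taken.
Rate on top 1: 0.8719. snails: 1.12 > 0.8719 → include.
Rate on top 2: 1.046. polychaete worms: 0.386 < 1.046 → exclude; stop.
Optimal diet: mud crabs, snails — 2 of 5 types.

2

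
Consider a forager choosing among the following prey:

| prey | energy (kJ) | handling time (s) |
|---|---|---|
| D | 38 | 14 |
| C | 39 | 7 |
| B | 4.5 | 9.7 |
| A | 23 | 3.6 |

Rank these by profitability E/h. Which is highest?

Profitability E/h (kJ/s): D = 38/14 = 2.71, C = 39/7 = 5.57, B = 4.5/9.7 = 0.464, A = 23/3.6 = 6.39.
Ranked: A > C > D > B.

A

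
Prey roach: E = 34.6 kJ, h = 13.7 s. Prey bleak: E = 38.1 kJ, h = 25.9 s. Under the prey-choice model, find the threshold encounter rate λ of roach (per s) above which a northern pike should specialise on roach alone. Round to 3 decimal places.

Drop bleak once their profitability E₂/h₂ falls below the rate achievable on roach alone: E₂/h₂ = λE₁/(1 + λh₁).
Solve for λ: λE₁h₂ = E₂(1 + λh₁) → λ(E₁h₂ − E₂h₁) = E₂ → λ = E₂/(E₁h₂ − E₂h₁).
λ = 38.1/(34.6×25.9 − 38.1×13.7) = 38.1/374.2 = 0.1018 per s.

0.102 per s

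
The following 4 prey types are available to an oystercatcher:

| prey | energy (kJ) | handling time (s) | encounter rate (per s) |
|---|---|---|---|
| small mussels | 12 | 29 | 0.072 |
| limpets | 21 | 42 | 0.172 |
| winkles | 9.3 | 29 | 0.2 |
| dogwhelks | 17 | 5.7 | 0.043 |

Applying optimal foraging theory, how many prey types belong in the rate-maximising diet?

Rank by E/h (kJ/s): dogwhelks 2.98, limpets 0.5, small mussels 0.414, winkles 0.321. Include each in turn until the next type's E/h falls below the running intake rate.
Rate on top 1: 0.5871. limpets: 0.5 < 0.5871 → exclude; stop.
Optimal diet: dogwhelks — 1 of 4 types.

1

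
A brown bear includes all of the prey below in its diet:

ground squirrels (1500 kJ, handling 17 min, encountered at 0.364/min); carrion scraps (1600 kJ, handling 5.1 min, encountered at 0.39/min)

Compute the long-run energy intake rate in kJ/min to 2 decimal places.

127.49 kJ/min

Energy encountered per unit search time: 0.364×1500 + 0.39×1600 = 1170 kJ/min.
Handling time per unit search time: 0.364×17 + 0.39×5.1 = 8.177.
Rate = 1170/(1 + 8.177) = 127.5 kJ/min.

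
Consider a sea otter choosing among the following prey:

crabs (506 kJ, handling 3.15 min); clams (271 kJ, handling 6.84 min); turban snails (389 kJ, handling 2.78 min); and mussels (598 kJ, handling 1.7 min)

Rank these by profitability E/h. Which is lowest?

In descending order of E/h:
mussels: 598/1.7 = 352 kJ/min
crabs: 506/3.15 = 161 kJ/min
turban snails: 389/2.78 = 140 kJ/min
clams: 271/6.84 = 39.6 kJ/min

clams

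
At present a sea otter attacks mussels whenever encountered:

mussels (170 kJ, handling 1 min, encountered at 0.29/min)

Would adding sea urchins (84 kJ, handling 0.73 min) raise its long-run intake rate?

Yes

Intake rate on the current diet: R = (0.29×170) / (1 + 0.29×1) = 49.3/1.29 = 38.22 kJ/min.
sea urchins: E/h = 84/0.73 = 115.1 kJ/min.
115.1 > 38.22, so adding sea urchins raises the average — include it.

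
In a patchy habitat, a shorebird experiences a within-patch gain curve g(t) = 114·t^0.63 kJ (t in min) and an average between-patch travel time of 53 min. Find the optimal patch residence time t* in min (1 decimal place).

By the marginal value theorem, leave when the instantaneous gain rate g'(t) equals the habitat-wide average g(t)/(T + t).
g'(t) = 0.63·114·t^-0.37. Setting 0.63·114·t^-0.37 = 114·t^0.63/(53+t) gives 0.63(53+t) = t, so 0.37·t = 0.63×53.
t* = 0.63×53/0.37 = 90.24 min.

90.2 min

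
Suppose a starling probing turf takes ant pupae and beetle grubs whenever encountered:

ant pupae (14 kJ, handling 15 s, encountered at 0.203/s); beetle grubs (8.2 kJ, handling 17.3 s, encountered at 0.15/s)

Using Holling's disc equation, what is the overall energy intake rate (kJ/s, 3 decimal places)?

0.613 kJ/s

R = Σλ_iE_i / (1 + Σλ_ih_i)
Numerator: 0.203×14 + 0.15×8.2 = 4.072
Denominator: 1 + 0.203×15 + 0.15×17.3 = 6.64
R = 4.072/6.64 = 0.6133 kJ/s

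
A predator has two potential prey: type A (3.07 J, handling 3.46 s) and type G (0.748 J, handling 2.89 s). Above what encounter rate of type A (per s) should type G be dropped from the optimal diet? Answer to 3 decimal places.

Drop type G once their profitability E₂/h₂ falls below the rate achievable on type A alone: E₂/h₂ = λE₁/(1 + λh₁).
Solve for λ: λE₁h₂ = E₂(1 + λh₁) → λ(E₁h₂ − E₂h₁) = E₂ → λ = E₂/(E₁h₂ − E₂h₁).
λ = 0.748/(3.07×2.89 − 0.748×3.46) = 0.748/6.284 = 0.119 per s.

0.119 per s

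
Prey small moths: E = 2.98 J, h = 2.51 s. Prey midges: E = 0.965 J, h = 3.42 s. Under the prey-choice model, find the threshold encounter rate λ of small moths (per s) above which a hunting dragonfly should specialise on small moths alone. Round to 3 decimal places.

Drop midges once their profitability E₂/h₂ falls below the rate achievable on small moths alone: E₂/h₂ = λE₁/(1 + λh₁).
Solve for λ: λE₁h₂ = E₂(1 + λh₁) → λ(E₁h₂ − E₂h₁) = E₂ → λ = E₂/(E₁h₂ − E₂h₁).
λ = 0.965/(2.98×3.42 − 0.965×2.51) = 0.965/7.769 = 0.1242 per s.

0.124 per s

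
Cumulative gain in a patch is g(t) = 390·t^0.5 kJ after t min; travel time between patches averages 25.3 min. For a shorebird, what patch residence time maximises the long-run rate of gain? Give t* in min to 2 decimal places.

25.30 min

By the marginal value theorem, leave when the instantaneous gain rate g'(t) equals the habitat-wide average g(t)/(T + t).
g'(t) = 0.5·390·t^-0.5. Setting 0.5·390·t^-0.5 = 390·t^0.5/(25.3+t) gives 0.5(25.3+t) = t, so 0.50·t = 0.5×25.3.
t* = 0.5×25.3/0.50 = 25.3 min.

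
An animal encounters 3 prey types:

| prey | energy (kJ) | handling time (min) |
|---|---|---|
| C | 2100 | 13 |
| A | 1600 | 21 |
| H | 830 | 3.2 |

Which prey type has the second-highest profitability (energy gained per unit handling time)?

Profitability E/h (kJ/min): C = 2100/13 = 162, A = 1600/21 = 76.2, H = 830/3.2 = 259.
Ranked: H > C > A.

C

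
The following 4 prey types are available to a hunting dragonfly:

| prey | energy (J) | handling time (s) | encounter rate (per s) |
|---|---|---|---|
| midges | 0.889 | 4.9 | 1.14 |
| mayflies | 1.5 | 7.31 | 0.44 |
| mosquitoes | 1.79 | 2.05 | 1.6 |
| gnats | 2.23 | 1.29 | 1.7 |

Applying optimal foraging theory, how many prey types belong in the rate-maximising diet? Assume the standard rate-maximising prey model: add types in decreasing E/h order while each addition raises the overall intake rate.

E/h in descending order: gnats 1.73, mosquitoes 0.873, mayflies 0.205, midges 0.181 J/s. The optimal diet is the largest prefix of this list for which every included type satisfies E_i/h_i > R on the types above it.
Rate on top 1: 1.187. mosquitoes: 0.873 < 1.187 → exclude; stop.
Optimal diet: gnats — 1 of 4 types.

1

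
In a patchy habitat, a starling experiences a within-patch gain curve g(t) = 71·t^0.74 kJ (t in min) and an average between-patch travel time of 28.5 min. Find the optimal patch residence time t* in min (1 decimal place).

81.1 min

Maximise g(t)/(T+t): set derivative to zero → g'(t)(T+t) = g(t).
g'(t) = 0.74·71·t^-0.26. Setting 0.74·71·t^-0.26 = 71·t^0.74/(28.5+t) gives 0.74(28.5+t) = t, so 0.26·t = 0.74×28.5.
t* = 0.74×28.5/0.26 = 81.12 min.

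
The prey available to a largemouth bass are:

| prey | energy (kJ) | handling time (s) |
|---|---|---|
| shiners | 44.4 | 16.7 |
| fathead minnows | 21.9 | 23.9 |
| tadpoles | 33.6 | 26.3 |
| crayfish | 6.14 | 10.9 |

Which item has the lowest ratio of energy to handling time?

crayfish

In descending order of E/h:
shiners: 44.4/16.7 = 2.66 kJ/s
tadpoles: 33.6/26.3 = 1.28 kJ/s
fathead minnows: 21.9/23.9 = 0.916 kJ/s
crayfish: 6.14/10.9 = 0.563 kJ/s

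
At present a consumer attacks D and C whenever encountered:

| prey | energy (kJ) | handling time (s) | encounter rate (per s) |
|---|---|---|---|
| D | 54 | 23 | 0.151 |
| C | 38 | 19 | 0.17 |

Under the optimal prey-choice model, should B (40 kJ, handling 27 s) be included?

On D and C alone, R = ΣλE/(1+Σλh) = 14.61/7.703 = 1.897 kJ/s.
B: E/h = 40/27 = 1.481 kJ/s.
1.481 < 1.897, so adding B would lower the average — exclude it.

No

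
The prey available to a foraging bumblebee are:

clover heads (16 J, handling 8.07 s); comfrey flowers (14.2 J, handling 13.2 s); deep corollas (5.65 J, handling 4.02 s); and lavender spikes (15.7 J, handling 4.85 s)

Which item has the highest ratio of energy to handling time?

In descending order of E/h:
lavender spikes: 15.7/4.85 = 3.24 J/s
clover heads: 16/8.07 = 1.98 J/s
deep corollas: 5.65/4.02 = 1.41 J/s
comfrey flowers: 14.2/13.2 = 1.08 J/s

lavender spikes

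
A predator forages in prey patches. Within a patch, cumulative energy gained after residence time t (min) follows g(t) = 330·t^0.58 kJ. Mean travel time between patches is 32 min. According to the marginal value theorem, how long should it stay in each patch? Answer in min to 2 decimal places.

44.19 min

By the marginal value theorem, leave when the instantaneous gain rate g'(t) equals the habitat-wide average g(t)/(T + t).
g'(t) = 0.58·330·t^-0.42. Setting 0.58·330·t^-0.42 = 330·t^0.58/(32+t) gives 0.58(32+t) = t, so 0.42·t = 0.58×32.
t* = 0.58×32/0.42 = 44.19 min.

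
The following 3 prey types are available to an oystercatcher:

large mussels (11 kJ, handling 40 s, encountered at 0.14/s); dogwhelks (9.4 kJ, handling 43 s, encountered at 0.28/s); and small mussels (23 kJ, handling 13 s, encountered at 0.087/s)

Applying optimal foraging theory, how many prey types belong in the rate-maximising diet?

1

E/h in descending order: small mussels 1.77, large mussels 0.275, dogwhelks 0.219 kJ/s. The optimal diet is the largest prefix of this list for which every included type satisfies E_i/h_i > R on the types above it.
Rate on top 1: 0.939. large mussels: 0.275 < 0.939 → exclude; stop.
Optimal diet: small mussels — 1 of 3 types.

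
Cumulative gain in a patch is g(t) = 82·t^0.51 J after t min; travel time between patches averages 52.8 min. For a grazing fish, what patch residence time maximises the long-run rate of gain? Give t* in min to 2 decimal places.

Optimal t* satisfies g'(t*) = g(t*)/(T + t*).
g'(t) = 0.51·82·t^-0.49. Setting 0.51·82·t^-0.49 = 82·t^0.51/(52.8+t) gives 0.51(52.8+t) = t, so 0.49·t = 0.51×52.8.
t* = 0.51×52.8/0.49 = 54.96 min.

54.96 min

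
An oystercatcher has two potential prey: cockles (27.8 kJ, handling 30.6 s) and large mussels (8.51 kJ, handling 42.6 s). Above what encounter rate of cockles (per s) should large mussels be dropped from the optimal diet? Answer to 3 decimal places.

0.009 per s

At the threshold, the rate on cockles alone equals the profitability of large mussels: λ·27.8/(1 + λ·30.6) = 8.51/42.6 = 0.1998.
Rearranging, λ(27.8 − 0.1998×30.6) = 0.1998, so λ = 0.1998/21.69 = 0.009211 per s.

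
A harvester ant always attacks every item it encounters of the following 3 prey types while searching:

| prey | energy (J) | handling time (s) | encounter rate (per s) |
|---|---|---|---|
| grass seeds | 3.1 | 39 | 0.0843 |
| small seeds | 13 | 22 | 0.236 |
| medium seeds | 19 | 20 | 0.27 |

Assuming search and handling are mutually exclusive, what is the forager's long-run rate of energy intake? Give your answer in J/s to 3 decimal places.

0.569 J/s

Energy encountered per unit search time: 0.0843×3.1 + 0.236×13 + 0.27×19 = 8.459 J/s.
Handling time per unit search time: 0.0843×39 + 0.236×22 + 0.27×20 = 13.88.
Rate = 8.459/(1 + 13.88) = 0.5685 J/s.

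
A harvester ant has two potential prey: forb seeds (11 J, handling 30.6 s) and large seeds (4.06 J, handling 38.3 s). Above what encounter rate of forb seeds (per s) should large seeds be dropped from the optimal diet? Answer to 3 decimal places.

The zero-one rule: include large seeds iff E₂/h₂ > λE₁/(1+λh₁). Equality gives the switch point.
λE₁h₂ = E₂ + λE₂h₁ ⇒ λ = E₂/(E₁h₂ − E₂h₁) = 4.06/(421.3 − 124.2) = 0.01367 per s.

0.014 per s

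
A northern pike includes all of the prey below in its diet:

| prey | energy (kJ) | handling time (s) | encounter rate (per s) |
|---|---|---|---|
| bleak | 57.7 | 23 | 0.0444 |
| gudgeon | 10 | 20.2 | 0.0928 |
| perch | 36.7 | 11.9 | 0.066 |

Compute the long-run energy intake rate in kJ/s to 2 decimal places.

Energy encountered per unit search time: 0.0444×57.7 + 0.0928×10 + 0.066×36.7 = 5.912 kJ/s.
Handling time per unit search time: 0.0444×23 + 0.0928×20.2 + 0.066×11.9 = 3.681.
Rate = 5.912/(1 + 3.681) = 1.263 kJ/s.

1.26 kJ/s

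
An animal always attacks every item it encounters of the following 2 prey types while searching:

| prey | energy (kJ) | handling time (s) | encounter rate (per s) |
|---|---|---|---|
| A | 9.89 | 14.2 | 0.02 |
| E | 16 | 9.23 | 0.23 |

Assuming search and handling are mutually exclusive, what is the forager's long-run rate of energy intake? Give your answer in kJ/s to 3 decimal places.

R = (0.02×9.89 + 0.23×16) / (1 + 0.02×14.2 + 0.23×9.23) = 3.878/3.407 = 1.138 kJ/s.

1.138 kJ/s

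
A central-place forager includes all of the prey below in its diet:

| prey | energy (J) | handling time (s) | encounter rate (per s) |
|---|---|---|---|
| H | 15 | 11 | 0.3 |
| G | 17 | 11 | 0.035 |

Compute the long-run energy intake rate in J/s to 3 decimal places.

1.088 J/s

R = Σλ_iE_i / (1 + Σλ_ih_i)
Numerator: 0.3×15 + 0.035×17 = 5.095
Denominator: 1 + 0.3×11 + 0.035×11 = 4.685
R = 5.095/4.685 = 1.088 J/s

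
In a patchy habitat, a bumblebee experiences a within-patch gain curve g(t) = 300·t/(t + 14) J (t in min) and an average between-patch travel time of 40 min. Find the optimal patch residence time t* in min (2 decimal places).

Maximise g(t)/(T+t): set derivative to zero → g'(t)(T+t) = g(t).
g'(t) = 300·14/(t + 14)². Setting 300·14/(t+14)² = 300t/[(t+14)(40+t)] gives 14(40+t) = t(t+14), so t² = 14×40 = 560.
t* = √560 = 23.66 min.

23.66 min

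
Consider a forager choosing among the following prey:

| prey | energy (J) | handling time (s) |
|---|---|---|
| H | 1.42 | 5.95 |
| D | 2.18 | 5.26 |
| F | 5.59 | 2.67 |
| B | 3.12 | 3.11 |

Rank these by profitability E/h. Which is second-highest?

B

Profitability E/h (J/s): H = 1.42/5.95 = 0.239, D = 2.18/5.26 = 0.414, F = 5.59/2.67 = 2.09, B = 3.12/3.11 = 1.
Ranked: F > B > D > H.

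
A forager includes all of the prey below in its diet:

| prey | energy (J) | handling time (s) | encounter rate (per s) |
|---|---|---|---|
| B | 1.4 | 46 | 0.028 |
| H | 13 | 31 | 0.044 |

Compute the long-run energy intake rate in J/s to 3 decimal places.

0.167 J/s

Energy encountered per unit search time: 0.028×1.4 + 0.044×13 = 0.6112 J/s.
Handling time per unit search time: 0.028×46 + 0.044×31 = 2.652.
Rate = 0.6112/(1 + 2.652) = 0.1674 J/s.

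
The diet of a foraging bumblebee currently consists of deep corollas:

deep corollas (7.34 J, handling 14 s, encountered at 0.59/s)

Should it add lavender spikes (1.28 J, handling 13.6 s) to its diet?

Intake rate on the current diet: R = (0.59×7.34) / (1 + 0.59×14) = 4.331/9.26 = 0.4677 J/s.
Profitability of lavender spikes: 1.28/13.6 = 0.09412 J/s.
Since 0.09412 < R, time spent handling lavender spikes is better spent searching.

No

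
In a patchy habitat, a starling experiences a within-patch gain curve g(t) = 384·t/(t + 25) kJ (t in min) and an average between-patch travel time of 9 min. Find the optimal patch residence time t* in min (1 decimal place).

By the marginal value theorem, leave when the instantaneous gain rate g'(t) equals the habitat-wide average g(t)/(T + t).
g'(t) = 384·25/(t + 25)². Setting 384·25/(t+25)² = 384t/[(t+25)(9+t)] gives 25(9+t) = t(t+25), so t² = 25×9 = 225.
t* = √225 = 15 min.

15.0 min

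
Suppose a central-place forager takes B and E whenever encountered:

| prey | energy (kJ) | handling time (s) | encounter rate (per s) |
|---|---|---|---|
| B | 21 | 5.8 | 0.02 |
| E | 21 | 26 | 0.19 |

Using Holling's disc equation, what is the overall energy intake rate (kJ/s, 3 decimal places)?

R = Σλ_iE_i / (1 + Σλ_ih_i)
Numerator: 0.02×21 + 0.19×21 = 4.41
Denominator: 1 + 0.02×5.8 + 0.19×26 = 6.056
R = 4.41/6.056 = 0.7282 kJ/s

0.728 kJ/s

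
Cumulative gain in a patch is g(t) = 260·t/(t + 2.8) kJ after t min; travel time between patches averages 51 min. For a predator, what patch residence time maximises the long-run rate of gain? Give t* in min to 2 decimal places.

11.95 min

Maximise g(t)/(T+t): set derivative to zero → g'(t)(T+t) = g(t).
g'(t) = 260·2.8/(t + 2.8)². Setting 260·2.8/(t+2.8)² = 260t/[(t+2.8)(51+t)] gives 2.8(51+t) = t(t+2.8), so t² = 2.8×51 = 142.8.
t* = √142.8 = 11.95 min.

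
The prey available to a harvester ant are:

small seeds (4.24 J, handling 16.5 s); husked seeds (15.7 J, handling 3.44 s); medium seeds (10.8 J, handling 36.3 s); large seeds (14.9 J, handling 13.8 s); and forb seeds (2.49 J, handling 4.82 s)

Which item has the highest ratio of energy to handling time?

husked seeds

In descending order of E/h:
husked seeds: 15.7/3.44 = 4.56 J/s
large seeds: 14.9/13.8 = 1.08 J/s
forb seeds: 2.49/4.82 = 0.517 J/s
medium seeds: 10.8/36.3 = 0.298 J/s
small seeds: 4.24/16.5 = 0.257 J/s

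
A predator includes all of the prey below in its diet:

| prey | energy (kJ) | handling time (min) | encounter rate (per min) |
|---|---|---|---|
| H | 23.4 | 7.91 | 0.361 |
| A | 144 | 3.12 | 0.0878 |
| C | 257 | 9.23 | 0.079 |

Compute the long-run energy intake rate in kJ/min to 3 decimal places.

R = Σλ_iE_i / (1 + Σλ_ih_i)
Numerator: 0.361×23.4 + 0.0878×144 + 0.079×257 = 41.39
Denominator: 1 + 0.361×7.91 + 0.0878×3.12 + 0.079×9.23 = 4.859
R = 41.39/4.859 = 8.52 kJ/min

8.520 kJ/min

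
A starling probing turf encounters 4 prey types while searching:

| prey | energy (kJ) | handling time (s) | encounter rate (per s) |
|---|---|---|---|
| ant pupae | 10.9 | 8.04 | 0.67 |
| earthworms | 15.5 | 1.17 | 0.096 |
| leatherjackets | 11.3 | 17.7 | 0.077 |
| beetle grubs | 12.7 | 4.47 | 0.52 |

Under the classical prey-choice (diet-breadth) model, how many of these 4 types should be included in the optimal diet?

2

E/h in descending order: earthworms 13.2, beetle grubs 2.84, ant pupae 1.36, leatherjackets 0.638 kJ/s. The optimal diet is the largest prefix of this list for which every included type satisfies E_i/h_i > R on the types above it.
Rate on top 1: 1.338. beetle grubs: 2.84 > 1.338 → include.
Rate on top 2: 2.355. ant pupae: 1.36 < 2.355 → exclude; stop.
Optimal diet: earthworms, beetle grubs — 2 of 4 types.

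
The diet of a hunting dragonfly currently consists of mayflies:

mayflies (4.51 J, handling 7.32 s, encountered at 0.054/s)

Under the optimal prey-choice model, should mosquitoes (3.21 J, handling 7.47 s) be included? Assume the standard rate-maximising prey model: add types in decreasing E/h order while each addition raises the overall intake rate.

Current rate: (0.054×4.51)/(1 + 0.054×7.32) = 0.1745 J/s.
Profitability of mosquitoes: 3.21/7.47 = 0.4297 J/s.
Since 0.4297 > R, including mosquitoes increases the long-run rate.

Yes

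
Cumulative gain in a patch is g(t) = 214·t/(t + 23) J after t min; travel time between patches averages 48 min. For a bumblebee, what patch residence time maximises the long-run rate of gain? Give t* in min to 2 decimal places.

Optimal t* satisfies g'(t*) = g(t*)/(T + t*).
g'(t) = 214·23/(t + 23)². Setting 214·23/(t+23)² = 214t/[(t+23)(48+t)] gives 23(48+t) = t(t+23), so t² = 23×48 = 1104.
t* = √1104 = 33.23 min.

33.23 min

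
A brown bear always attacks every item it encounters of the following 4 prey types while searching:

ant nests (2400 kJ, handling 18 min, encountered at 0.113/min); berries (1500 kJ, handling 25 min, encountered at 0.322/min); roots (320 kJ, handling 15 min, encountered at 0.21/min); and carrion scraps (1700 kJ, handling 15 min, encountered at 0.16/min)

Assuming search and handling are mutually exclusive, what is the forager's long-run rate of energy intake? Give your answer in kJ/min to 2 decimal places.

R = (0.113×2400 + 0.322×1500 + 0.21×320 + 0.16×1700) / (1 + 0.113×18 + 0.322×25 + 0.21×15 + 0.16×15) = 1093/16.63 = 65.73 kJ/min.

65.73 kJ/min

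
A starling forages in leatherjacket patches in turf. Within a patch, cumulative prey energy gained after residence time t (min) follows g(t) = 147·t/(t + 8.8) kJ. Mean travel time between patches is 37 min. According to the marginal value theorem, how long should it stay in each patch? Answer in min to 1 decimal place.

18.0 min

Optimal t* satisfies g'(t*) = g(t*)/(T + t*).
g'(t) = 147·8.8/(t + 8.8)². Setting 147·8.8/(t+8.8)² = 147t/[(t+8.8)(37+t)] gives 8.8(37+t) = t(t+8.8), so t² = 8.8×37 = 325.6.
t* = √325.6 = 18.04 min.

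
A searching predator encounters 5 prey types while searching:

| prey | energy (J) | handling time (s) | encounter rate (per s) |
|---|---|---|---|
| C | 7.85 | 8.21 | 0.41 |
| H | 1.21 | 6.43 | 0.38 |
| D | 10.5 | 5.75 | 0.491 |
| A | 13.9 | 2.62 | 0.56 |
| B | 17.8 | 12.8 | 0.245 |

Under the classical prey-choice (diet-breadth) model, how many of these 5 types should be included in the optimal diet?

1

Rank by E/h (J/s): A 5.31, D 1.83, B 1.39, C 0.956, H 0.188. Include each in turn until the next type's E/h falls below the running intake rate.
Rate on top 1: 3.155. D: 1.83 < 3.155 → exclude; stop.
Optimal diet: A — 1 of 5 types.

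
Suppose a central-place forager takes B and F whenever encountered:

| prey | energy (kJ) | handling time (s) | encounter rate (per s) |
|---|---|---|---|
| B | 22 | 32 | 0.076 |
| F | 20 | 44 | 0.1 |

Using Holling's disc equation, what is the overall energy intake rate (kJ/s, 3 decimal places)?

0.469 kJ/s

R = Σλ_iE_i / (1 + Σλ_ih_i)
Numerator: 0.076×22 + 0.1×20 = 3.672
Denominator: 1 + 0.076×32 + 0.1×44 = 7.832
R = 3.672/7.832 = 0.4688 kJ/s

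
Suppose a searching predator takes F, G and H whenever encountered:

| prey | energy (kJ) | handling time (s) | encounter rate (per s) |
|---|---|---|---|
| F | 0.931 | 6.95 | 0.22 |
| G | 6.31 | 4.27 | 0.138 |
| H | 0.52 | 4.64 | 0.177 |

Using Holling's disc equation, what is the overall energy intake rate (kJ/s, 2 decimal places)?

0.30 kJ/s

R = Σλ_iE_i / (1 + Σλ_ih_i)
Numerator: 0.22×0.931 + 0.138×6.31 + 0.177×0.52 = 1.168
Denominator: 1 + 0.22×6.95 + 0.138×4.27 + 0.177×4.64 = 3.94
R = 1.168/3.94 = 0.2964 kJ/s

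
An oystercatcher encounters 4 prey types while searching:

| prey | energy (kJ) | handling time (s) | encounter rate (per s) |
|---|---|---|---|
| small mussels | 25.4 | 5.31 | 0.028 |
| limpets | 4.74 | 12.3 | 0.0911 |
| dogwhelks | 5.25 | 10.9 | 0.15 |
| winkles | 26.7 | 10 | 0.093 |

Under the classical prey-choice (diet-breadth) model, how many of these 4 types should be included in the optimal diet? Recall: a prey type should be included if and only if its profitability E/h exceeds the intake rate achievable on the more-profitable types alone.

2

Profitabilities (E/h, kJ/s): small mussels 4.78, winkles 2.67, dogwhelks 0.482, limpets 0.385. Add prey in this order while the next type's profitability exceeds the intake rate on those already taken.
Rate on top 1: 0.6191. winkles: 2.67 > 0.6191 → include.
Rate on top 2: 1.537. dogwhelks: 0.482 < 1.537 → exclude; stop.
Optimal diet: small mussels, winkles — 2 of 4 types.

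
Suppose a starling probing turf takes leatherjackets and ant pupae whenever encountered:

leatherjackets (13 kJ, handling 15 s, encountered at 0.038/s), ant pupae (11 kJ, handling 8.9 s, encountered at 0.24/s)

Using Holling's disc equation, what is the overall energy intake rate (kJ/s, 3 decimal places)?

R = (0.038×13 + 0.24×11) / (1 + 0.038×15 + 0.24×8.9) = 3.134/3.706 = 0.8457 kJ/s.

0.846 kJ/s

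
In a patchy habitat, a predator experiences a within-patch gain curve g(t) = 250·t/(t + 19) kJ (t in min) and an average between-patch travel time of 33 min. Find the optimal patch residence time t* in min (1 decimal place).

25.0 min

Optimal t* satisfies g'(t*) = g(t*)/(T + t*).
g'(t) = 250·19/(t + 19)². Setting 250·19/(t+19)² = 250t/[(t+19)(33+t)] gives 19(33+t) = t(t+19), so t² = 19×33 = 627.
t* = √627 = 25.04 min.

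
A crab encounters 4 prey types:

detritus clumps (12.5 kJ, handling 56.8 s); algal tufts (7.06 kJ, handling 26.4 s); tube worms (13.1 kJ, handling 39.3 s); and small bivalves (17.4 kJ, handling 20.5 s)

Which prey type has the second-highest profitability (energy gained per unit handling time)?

Profitability E/h (kJ/s): detritus clumps = 12.5/56.8 = 0.22, algal tufts = 7.06/26.4 = 0.267, tube worms = 13.1/39.3 = 0.333, small bivalves = 17.4/20.5 = 0.849.
Ranked: small bivalves > tube worms > algal tufts > detritus clumps.

tube worms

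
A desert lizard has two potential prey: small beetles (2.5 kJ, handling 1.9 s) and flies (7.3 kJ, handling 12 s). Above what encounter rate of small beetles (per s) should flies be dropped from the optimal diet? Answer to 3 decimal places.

The zero-one rule: include flies iff E₂/h₂ > λE₁/(1+λh₁). Equality gives the switch point.
λE₁h₂ = E₂ + λE₂h₁ ⇒ λ = E₂/(E₁h₂ − E₂h₁) = 7.3/(30 − 13.87) = 0.4526 per s.

0.453 per s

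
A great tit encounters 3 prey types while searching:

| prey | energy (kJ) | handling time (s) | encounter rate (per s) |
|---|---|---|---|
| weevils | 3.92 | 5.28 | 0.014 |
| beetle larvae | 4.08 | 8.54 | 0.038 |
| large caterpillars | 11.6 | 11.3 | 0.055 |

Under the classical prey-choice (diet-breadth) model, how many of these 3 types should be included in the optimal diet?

3

E/h in descending order: large caterpillars 1.03, weevils 0.742, beetle larvae 0.478 kJ/s. The optimal diet is the largest prefix of this list for which every included type satisfies E_i/h_i > R on the types above it.
Rate on top 1: 0.3935. weevils: 0.742 > 0.3935 → include.
Rate on top 2: 0.4087. beetle larvae: 0.478 > 0.4087 → include.
Optimal diet: large caterpillars, weevils, beetle larvae — 3 of 3 types.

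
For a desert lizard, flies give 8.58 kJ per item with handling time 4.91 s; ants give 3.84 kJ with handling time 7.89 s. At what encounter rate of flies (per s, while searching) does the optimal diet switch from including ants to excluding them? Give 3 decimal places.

At the threshold, the rate on flies alone equals the profitability of ants: λ·8.58/(1 + λ·4.91) = 3.84/7.89 = 0.4867.
Rearranging, λ(8.58 − 0.4867×4.91) = 0.4867, so λ = 0.4867/6.19 = 0.07862 per s.

0.079 per s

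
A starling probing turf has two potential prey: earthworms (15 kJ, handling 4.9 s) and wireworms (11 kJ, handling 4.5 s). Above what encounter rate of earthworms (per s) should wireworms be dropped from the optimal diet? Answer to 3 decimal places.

0.809 per s

The zero-one rule: include wireworms iff E₂/h₂ > λE₁/(1+λh₁). Equality gives the switch point.
λE₁h₂ = E₂ + λE₂h₁ ⇒ λ = E₂/(E₁h₂ − E₂h₁) = 11/(67.5 − 53.9) = 0.8088 per s.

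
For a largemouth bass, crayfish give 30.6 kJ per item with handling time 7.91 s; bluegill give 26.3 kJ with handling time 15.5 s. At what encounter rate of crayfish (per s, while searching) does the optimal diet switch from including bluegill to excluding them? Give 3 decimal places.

At the threshold, the rate on crayfish alone equals the profitability of bluegill: λ·30.6/(1 + λ·7.91) = 26.3/15.5 = 1.697.
Rearranging, λ(30.6 − 1.697×7.91) = 1.697, so λ = 1.697/17.18 = 0.09877 per s.

0.099 per s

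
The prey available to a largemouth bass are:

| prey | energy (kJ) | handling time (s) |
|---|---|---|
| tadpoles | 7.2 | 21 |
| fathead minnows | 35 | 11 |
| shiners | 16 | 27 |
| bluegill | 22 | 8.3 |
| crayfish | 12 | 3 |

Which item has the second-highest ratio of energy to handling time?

In descending order of E/h:
crayfish: 12/3 = 4 kJ/s
fathead minnows: 35/11 = 3.18 kJ/s
bluegill: 22/8.3 = 2.65 kJ/s
shiners: 16/27 = 0.593 kJ/s
tadpoles: 7.2/21 = 0.343 kJ/s

fathead minnows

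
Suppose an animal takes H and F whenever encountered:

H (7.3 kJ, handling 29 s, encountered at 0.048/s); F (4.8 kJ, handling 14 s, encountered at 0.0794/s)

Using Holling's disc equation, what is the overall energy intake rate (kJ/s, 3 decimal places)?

R = (0.048×7.3 + 0.0794×4.8) / (1 + 0.048×29 + 0.0794×14) = 0.7315/3.504 = 0.2088 kJ/s.

0.209 kJ/s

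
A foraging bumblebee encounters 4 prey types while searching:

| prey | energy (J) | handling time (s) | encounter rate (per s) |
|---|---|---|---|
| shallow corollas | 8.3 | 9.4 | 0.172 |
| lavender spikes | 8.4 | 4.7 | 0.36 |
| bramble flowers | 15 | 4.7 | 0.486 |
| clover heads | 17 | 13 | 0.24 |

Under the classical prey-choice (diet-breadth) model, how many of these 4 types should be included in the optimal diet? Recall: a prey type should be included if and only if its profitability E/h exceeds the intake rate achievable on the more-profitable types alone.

E/h in descending order: bramble flowers 3.19, lavender spikes 1.79, clover heads 1.31, shallow corollas 0.883 J/s. The optimal diet is the largest prefix of this list for which every included type satisfies E_i/h_i > R on the types above it.
Rate on top 1: 2.22. lavender spikes: 1.79 < 2.22 → exclude; stop.
Optimal diet: bramble flowers — 1 of 4 types.

1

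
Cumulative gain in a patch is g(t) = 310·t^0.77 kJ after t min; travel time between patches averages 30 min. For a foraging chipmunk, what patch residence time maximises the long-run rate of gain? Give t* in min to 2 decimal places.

Maximise g(t)/(T+t): set derivative to zero → g'(t)(T+t) = g(t).
g'(t) = 0.77·310·t^-0.23. Setting 0.77·310·t^-0.23 = 310·t^0.77/(30+t) gives 0.77(30+t) = t, so 0.23·t = 0.77×30.
t* = 0.77×30/0.23 = 100.4 min.

100.43 min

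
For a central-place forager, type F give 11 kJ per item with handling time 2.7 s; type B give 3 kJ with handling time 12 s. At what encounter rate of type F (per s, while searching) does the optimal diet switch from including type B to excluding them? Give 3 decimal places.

Drop type B once their profitability E₂/h₂ falls below the rate achievable on type F alone: E₂/h₂ = λE₁/(1 + λh₁).
Solve for λ: λE₁h₂ = E₂(1 + λh₁) → λ(E₁h₂ − E₂h₁) = E₂ → λ = E₂/(E₁h₂ − E₂h₁).
λ = 3/(11×12 − 3×2.7) = 3/123.9 = 0.02421 per s.

0.024 per s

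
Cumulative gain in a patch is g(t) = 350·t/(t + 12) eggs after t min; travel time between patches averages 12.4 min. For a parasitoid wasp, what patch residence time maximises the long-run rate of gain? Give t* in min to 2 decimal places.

12.20 min

Optimal t* satisfies g'(t*) = g(t*)/(T + t*).
g'(t) = 350·12/(t + 12)². Setting 350·12/(t+12)² = 350t/[(t+12)(12.4+t)] gives 12(12.4+t) = t(t+12), so t² = 12×12.4 = 148.8.
t* = √148.8 = 12.2 min.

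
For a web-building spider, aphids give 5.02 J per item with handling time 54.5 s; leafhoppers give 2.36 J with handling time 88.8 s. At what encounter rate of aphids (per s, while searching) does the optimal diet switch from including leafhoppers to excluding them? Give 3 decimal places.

0.007 per s

At the threshold, the rate on aphids alone equals the profitability of leafhoppers: λ·5.02/(1 + λ·54.5) = 2.36/88.8 = 0.02658.
Rearranging, λ(5.02 − 0.02658×54.5) = 0.02658, so λ = 0.02658/3.572 = 0.007441 per s.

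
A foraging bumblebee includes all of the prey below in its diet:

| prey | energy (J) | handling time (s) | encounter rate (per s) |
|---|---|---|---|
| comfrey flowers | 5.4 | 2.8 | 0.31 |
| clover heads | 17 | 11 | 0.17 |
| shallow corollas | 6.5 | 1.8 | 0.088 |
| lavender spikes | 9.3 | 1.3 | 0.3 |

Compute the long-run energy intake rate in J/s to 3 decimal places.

Energy encountered per unit search time: 0.31×5.4 + 0.17×17 + 0.088×6.5 + 0.3×9.3 = 7.926 J/s.
Handling time per unit search time: 0.31×2.8 + 0.17×11 + 0.088×1.8 + 0.3×1.3 = 3.286.
Rate = 7.926/(1 + 3.286) = 1.849 J/s.

1.849 J/s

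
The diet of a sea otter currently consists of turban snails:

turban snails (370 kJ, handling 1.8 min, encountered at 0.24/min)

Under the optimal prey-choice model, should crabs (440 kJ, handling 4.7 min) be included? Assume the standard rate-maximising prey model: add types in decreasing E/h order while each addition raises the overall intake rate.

Intake rate on the current diet: R = (0.24×370) / (1 + 0.24×1.8) = 88.8/1.432 = 62.01 kJ/min.
crabs: E/h = 440/4.7 = 93.62 kJ/min.
Since 93.62 > R, including crabs increases the long-run rate.

Yes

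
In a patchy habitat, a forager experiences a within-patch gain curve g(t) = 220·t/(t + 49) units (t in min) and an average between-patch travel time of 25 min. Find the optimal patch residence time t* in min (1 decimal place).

Maximise g(t)/(T+t): set derivative to zero → g'(t)(T+t) = g(t).
g'(t) = 220·49/(t + 49)². Setting 220·49/(t+49)² = 220t/[(t+49)(25+t)] gives 49(25+t) = t(t+49), so t² = 49×25 = 1225.
t* = √1225 = 35 min.

35.0 min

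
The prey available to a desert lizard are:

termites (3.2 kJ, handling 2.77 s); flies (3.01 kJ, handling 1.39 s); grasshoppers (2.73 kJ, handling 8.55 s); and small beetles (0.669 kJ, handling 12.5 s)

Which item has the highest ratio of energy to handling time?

flies

In descending order of E/h:
flies: 3.01/1.39 = 2.17 kJ/s
termites: 3.2/2.77 = 1.16 kJ/s
grasshoppers: 2.73/8.55 = 0.319 kJ/s
small beetles: 0.669/12.5 = 0.0535 kJ/s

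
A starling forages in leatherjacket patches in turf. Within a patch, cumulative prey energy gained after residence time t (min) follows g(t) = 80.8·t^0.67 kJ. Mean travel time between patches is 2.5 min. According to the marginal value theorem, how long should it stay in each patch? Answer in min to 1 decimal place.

Maximise g(t)/(T+t): set derivative to zero → g'(t)(T+t) = g(t).
g'(t) = 0.67·80.8·t^-0.33. Setting 0.67·80.8·t^-0.33 = 80.8·t^0.67/(2.5+t) gives 0.67(2.5+t) = t, so 0.33·t = 0.67×2.5.
t* = 0.67×2.5/0.33 = 5.076 min.

5.1 min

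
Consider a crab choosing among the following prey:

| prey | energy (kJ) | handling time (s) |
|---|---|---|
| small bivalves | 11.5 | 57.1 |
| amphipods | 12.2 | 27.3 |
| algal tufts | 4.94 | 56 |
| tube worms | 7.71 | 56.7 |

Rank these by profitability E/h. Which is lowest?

In descending order of E/h:
amphipods: 12.2/27.3 = 0.447 kJ/s
small bivalves: 11.5/57.1 = 0.201 kJ/s
tube worms: 7.71/56.7 = 0.136 kJ/s
algal tufts: 4.94/56 = 0.0882 kJ/s

algal tufts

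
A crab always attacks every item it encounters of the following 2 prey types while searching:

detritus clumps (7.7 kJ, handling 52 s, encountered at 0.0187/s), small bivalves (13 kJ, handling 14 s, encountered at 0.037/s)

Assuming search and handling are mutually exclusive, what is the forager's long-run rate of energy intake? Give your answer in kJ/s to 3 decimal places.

0.251 kJ/s

Energy encountered per unit search time: 0.0187×7.7 + 0.037×13 = 0.625 kJ/s.
Handling time per unit search time: 0.0187×52 + 0.037×14 = 1.49.
Rate = 0.625/(1 + 1.49) = 0.251 kJ/s.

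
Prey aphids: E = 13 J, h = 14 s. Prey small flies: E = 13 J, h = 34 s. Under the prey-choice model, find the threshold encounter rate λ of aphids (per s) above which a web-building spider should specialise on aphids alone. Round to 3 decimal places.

At the threshold, the rate on aphids alone equals the profitability of small flies: λ·13/(1 + λ·14) = 13/34 = 0.3824.
Rearranging, λ(13 − 0.3824×14) = 0.3824, so λ = 0.3824/7.647 = 0.05 per s.

0.050 per s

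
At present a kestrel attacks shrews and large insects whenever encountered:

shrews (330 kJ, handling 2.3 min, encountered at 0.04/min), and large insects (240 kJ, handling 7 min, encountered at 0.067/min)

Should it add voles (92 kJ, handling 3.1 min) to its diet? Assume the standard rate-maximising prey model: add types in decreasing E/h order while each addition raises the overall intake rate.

Yes

Current rate: (0.04×330 + 0.067×240)/(1 + 0.04×2.3 + 0.067×7) = 18.76 kJ/min.
voles: E/h = 92/3.1 = 29.68 kJ/min.
Since 29.68 > R, including voles increases the long-run rate.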